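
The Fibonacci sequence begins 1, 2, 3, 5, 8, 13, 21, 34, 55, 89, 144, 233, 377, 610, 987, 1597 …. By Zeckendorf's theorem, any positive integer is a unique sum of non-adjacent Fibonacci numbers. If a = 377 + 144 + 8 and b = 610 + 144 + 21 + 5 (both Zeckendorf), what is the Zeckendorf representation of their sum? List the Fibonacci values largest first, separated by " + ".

The two numbers are 529 and 780, so their sum is 1309.
Repeatedly subtract the largest Fibonacci number that fits:
1309: greatest Fibonacci not exceeding it is 987, leaving 322
322: greatest Fibonacci not exceeding it is 233, leaving 89
89: greatest Fibonacci not exceeding it is 89, leaving 0

987 + 233 + 89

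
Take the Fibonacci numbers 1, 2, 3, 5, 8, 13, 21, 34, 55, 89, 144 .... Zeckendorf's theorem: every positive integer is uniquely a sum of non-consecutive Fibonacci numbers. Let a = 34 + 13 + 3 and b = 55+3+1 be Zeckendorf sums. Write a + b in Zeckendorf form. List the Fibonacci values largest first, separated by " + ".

89 + 13 + 5 + 2

The two numbers are 50 and 59, so their sum is 109.
Repeatedly subtract the largest Fibonacci number that fits:
subtract 89 from 109: 20 remains
subtract 13 from 20: 7 remains
subtract 5 from 7: 2 remains
subtract 2 from 2: 0 remains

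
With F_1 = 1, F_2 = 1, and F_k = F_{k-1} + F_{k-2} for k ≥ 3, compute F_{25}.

Iterating the recurrence up to F_{18} = 2584 and F_{17} = 1597:
F_{19} = F_{18} + F_{17} = 2584 + 1597 = 4181
F_{20} = F_{19} + F_{18} = 4181 + 2584 = 6765
F_{21} = F_{20} + F_{19} = 6765 + 4181 = 10946
F_{22} = F_{21} + F_{20} = 10946 + 6765 = 17711
F_{23} = F_{22} + F_{21} = 17711 + 10946 = 28657
F_{24} = F_{23} + F_{22} = 28657 + 17711 = 46368
F_{25} = F_{24} + F_{23} = 46368 + 28657 = 75025

75025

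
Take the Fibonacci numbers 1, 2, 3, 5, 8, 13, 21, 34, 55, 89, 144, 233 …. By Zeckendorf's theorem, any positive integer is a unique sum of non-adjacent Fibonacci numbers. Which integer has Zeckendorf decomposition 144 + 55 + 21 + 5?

144 + 55 + 21 + 5 = 225.

225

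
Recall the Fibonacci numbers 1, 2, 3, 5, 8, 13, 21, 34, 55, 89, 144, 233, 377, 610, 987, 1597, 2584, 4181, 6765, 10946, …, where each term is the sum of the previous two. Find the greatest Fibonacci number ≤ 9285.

6765

6765 ≤ 9285 < 10946, so the largest Fibonacci number not exceeding 9285 is 6765.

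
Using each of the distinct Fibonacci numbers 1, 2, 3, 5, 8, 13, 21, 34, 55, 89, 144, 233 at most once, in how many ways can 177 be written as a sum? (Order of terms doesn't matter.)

Each representation comes from the Zeckendorf form by replacing some F_k with F_{k−1} + F_{k−2} where possible.
177 = 144+21+8+3+1 = 89+55+21+8+3+1 — 2 representations.

2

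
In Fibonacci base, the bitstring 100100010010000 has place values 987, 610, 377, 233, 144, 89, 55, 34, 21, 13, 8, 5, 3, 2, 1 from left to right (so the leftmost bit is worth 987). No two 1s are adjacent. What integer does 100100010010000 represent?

Summing the place values of the 1 bits: 987 + 233 + 34 + 8 = 1262.

1262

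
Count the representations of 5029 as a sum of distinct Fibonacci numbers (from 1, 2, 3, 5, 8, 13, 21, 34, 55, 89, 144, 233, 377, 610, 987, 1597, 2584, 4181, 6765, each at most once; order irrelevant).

39

Starting from the Zeckendorf form and repeatedly splitting a term F_k into F_{k−1} + F_{k−2} (when neither is already used) reaches every representation.
5029 = 4181+610+233+5 = 4181+610+233+3+2 = 4181+610+144+89+5 = … (36 more), for 39 in all.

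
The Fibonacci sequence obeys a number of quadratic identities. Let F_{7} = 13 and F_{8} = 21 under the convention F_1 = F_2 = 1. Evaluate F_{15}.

610

By F_{2k+1} = F_k² + F_{k+1}²: F_{15} = 13² + 21² = 169 + 441 = 610.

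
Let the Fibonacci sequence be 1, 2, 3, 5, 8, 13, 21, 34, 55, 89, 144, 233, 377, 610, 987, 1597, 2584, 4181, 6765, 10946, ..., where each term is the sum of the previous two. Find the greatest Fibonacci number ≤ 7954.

6765

6765 ≤ 7954 < 10946, so the largest Fibonacci number not exceeding 7954 is 6765.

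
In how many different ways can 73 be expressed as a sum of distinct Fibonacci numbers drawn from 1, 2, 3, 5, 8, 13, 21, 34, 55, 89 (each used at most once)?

6

Starting from the Zeckendorf form and repeatedly splitting a term F_k into F_{k−1} + F_{k−2} (when neither is already used) reaches every representation.
73 = 55+13+5 = 55+13+3+2 = 34+21+13+5 = … (3 more), for 6 in all.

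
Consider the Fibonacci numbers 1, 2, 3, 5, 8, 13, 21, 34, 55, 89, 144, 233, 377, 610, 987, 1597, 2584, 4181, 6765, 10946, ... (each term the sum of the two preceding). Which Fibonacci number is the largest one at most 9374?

6765 ≤ 9374 < 10946, so the largest Fibonacci number not exceeding 9374 is 6765.

6765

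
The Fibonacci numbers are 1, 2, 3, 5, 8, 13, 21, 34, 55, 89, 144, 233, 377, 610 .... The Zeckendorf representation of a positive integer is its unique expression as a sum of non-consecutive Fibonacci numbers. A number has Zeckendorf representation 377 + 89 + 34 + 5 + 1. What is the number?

506

377 + 89 + 34 + 5 + 1 = 506.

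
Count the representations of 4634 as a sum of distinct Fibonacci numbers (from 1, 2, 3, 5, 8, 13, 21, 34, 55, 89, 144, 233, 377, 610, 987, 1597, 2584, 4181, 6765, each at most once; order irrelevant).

51

Starting from the Zeckendorf form and repeatedly splitting a term F_k into F_{k−1} + F_{k−2} (when neither is already used) reaches every representation.
4634 = 4181+377+55+21 = 4181+377+55+13+8 = 4181+233+144+55+21 = 4181+377+55+13+5+3 = 4181+377+34+21+13+8 = … (46 more), for 51 in all.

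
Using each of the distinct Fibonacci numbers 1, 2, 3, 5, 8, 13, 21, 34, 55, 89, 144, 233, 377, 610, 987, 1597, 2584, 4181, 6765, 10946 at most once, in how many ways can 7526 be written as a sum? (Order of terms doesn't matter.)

7526 = 6765+610+144+5+2 = 6765+610+89+55+5+2 = 6765+377+233+144+5+2 = 4181+2584+610+144+5+2 = 6765+610+89+34+21+5+2 = … (19 more), for 24 in all.

24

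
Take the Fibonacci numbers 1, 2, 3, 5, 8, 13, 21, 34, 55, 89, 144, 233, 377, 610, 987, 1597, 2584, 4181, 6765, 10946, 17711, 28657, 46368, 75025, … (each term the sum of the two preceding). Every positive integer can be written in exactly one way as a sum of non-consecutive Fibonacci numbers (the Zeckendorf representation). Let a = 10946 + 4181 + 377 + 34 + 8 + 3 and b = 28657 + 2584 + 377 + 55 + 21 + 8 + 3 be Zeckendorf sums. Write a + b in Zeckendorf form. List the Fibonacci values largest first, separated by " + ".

46368 + 610 + 233 + 34 + 8 + 1

The two numbers are 15549 and 31705, so their sum is 47254.
Repeatedly subtract the largest Fibonacci number that fits:
47254: greatest Fibonacci not exceeding it is 46368, leaving 886
886: greatest Fibonacci not exceeding it is 610, leaving 276
276: greatest Fibonacci not exceeding it is 233, leaving 43
43: greatest Fibonacci not exceeding it is 34, leaving 9
9: greatest Fibonacci not exceeding it is 8, leaving 1
1: greatest Fibonacci not exceeding it is 1, leaving 0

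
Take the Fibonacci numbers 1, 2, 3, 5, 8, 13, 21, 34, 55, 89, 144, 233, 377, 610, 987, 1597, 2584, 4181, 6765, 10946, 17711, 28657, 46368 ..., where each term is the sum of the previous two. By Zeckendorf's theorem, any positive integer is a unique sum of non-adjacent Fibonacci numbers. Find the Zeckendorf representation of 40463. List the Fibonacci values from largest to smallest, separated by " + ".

Repeatedly subtract the largest Fibonacci number that fits:
take 28657 (≤ 40463); 40463 − 28657 = 11806
take 10946 (≤ 11806); 11806 − 10946 = 860
take 610 (≤ 860); 860 − 610 = 250
take 233 (≤ 250); 250 − 233 = 17
take 13 (≤ 17); 17 − 13 = 4
take 3 (≤ 4); 4 − 3 = 1
take 1 (≤ 1); 1 − 1 = 0
So 40463 = 28657 + 10946 + 610 + 233 + 13 + 3 + 1, with no two terms consecutive in the sequence.

28657 + 10946 + 610 + 233 + 13 + 3 + 1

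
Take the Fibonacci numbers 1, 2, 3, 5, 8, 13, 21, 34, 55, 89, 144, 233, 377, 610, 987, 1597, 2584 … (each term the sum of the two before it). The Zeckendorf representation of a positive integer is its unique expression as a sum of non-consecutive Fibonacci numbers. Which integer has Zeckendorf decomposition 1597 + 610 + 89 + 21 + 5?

1597 + 610 + 89 + 21 + 5 = 2322.

2322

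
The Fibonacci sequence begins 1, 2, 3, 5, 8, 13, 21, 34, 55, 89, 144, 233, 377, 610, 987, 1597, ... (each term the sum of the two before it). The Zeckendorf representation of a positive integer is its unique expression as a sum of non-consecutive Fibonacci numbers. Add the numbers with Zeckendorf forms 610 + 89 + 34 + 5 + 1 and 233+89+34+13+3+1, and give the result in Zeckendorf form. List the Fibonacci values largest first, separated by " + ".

The two numbers are 739 and 373, so their sum is 1112.
take 987 (≤ 1112); 1112 − 987 = 125
take 89 (≤ 125); 125 − 89 = 36
take 34 (≤ 36); 36 − 34 = 2
take 2 (≤ 2); 2 − 2 = 0

987 + 89 + 34 + 2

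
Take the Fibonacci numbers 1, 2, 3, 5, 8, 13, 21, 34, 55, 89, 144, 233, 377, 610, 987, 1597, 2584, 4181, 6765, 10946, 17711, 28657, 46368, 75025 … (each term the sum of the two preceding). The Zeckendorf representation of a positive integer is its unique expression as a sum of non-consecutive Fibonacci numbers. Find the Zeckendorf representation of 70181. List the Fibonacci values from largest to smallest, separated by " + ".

46368 + 17711 + 4181 + 1597 + 233 + 89 + 2

46368 ≤ 70181 < 75025, so take 46368; remainder 23813
17711 ≤ 23813 < 28657, so take 17711; remainder 6102
4181 ≤ 6102 < 6765, so take 4181; remainder 1921
1597 ≤ 1921 < 2584, so take 1597; remainder 324
233 ≤ 324 < 377, so take 233; remainder 91
89 ≤ 91 < 144, so take 89; remainder 2
2 ≤ 2 < 3, so take 2; remainder 0
So 70181 = 46368 + 17711 + 4181 + 1597 + 233 + 89 + 2, with no two terms consecutive in the sequence.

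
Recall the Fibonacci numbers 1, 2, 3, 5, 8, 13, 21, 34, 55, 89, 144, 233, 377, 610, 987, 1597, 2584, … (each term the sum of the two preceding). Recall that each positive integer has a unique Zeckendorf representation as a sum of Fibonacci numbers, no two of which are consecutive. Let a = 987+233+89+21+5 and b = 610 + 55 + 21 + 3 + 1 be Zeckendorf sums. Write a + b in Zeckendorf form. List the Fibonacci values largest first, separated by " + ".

1597 + 377 + 34 + 13 + 3 + 1

The two numbers are 1335 and 690, so their sum is 2025.
take 1597 (≤ 2025); 2025 − 1597 = 428
take 377 (≤ 428); 428 − 377 = 51
take 34 (≤ 51); 51 − 34 = 17
take 13 (≤ 17); 17 − 13 = 4
take 3 (≤ 4); 4 − 3 = 1
take 1 (≤ 1); 1 − 1 = 0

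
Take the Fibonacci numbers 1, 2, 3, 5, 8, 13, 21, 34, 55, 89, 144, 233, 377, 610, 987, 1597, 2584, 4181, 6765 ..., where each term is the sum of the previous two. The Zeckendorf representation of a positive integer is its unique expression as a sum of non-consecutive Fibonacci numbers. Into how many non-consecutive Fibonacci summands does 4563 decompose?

Greedy algorithm:
subtract 4181 from 4563: 382 remains
subtract 377 from 382: 5 remains
subtract 5 from 5: 0 remains
4563 = 4181 + 377 + 5, which has 3 terms.

3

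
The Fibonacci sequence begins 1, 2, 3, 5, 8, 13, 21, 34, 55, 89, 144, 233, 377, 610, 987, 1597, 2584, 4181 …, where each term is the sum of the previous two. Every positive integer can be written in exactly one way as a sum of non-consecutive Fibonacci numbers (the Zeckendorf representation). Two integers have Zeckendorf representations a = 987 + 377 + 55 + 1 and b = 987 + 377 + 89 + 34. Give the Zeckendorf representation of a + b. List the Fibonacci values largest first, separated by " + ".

The two numbers are 1420 and 1487, so their sum is 2907.
Greedy algorithm:
largest Fibonacci ≤ 2907 is 2584; 2907 − 2584 = 323
largest Fibonacci ≤ 323 is 233; 323 − 233 = 90
largest Fibonacci ≤ 90 is 89; 90 − 89 = 1
largest Fibonacci ≤ 1 is 1; 1 − 1 = 0

2584 + 233 + 89 + 1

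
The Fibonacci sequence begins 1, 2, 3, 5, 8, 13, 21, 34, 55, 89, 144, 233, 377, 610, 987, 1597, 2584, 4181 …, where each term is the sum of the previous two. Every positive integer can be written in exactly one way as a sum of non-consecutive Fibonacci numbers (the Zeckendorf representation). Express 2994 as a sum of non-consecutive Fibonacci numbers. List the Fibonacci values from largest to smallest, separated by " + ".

2994 − 2584 = 410
410 − 377 = 33
33 − 21 = 12
12 − 8 = 4
4 − 3 = 1
1 − 1 = 0
So 2994 = 2584 + 377 + 21 + 8 + 3 + 1, with no two terms consecutive in the sequence.

2584 + 377 + 21 + 8 + 3 + 1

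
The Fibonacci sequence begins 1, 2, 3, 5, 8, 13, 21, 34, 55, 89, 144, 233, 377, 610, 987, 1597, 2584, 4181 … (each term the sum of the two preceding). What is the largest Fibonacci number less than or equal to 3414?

2584

2584 ≤ 3414 < 4181, so the largest Fibonacci number not exceeding 3414 is 2584.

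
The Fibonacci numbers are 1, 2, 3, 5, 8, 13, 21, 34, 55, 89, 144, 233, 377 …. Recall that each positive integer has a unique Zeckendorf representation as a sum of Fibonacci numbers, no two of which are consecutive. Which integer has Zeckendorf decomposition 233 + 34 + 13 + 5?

285

233 + 34 + 13 + 5 = 285.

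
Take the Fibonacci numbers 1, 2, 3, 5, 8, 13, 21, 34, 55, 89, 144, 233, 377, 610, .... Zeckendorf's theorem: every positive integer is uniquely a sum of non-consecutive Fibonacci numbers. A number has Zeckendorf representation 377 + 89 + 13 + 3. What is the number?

377 + 89 + 13 + 3 = 482.

482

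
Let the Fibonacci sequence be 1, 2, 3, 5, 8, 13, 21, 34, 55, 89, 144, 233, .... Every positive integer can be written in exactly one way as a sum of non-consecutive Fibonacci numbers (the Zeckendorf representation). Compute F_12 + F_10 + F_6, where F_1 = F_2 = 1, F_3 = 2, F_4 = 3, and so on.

F_12 + F_10 + F_6 = 144 + 55 + 8 = 207.

207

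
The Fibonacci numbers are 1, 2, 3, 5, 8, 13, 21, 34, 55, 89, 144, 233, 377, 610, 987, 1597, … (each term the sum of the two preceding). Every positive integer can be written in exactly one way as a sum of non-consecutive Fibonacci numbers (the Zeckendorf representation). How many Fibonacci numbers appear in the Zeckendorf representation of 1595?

987 ≤ 1595 < 1597, so take 987; remainder 608
377 ≤ 608 < 610, so take 377; remainder 231
144 ≤ 231 < 233, so take 144; remainder 87
55 ≤ 87 < 89, so take 55; remainder 32
21 ≤ 32 < 34, so take 21; remainder 11
8 ≤ 11 < 13, so take 8; remainder 3
3 ≤ 3 < 5, so take 3; remainder 0
1595 = 987 + 377 + 144 + 55 + 21 + 8 + 3, which has 7 terms.

7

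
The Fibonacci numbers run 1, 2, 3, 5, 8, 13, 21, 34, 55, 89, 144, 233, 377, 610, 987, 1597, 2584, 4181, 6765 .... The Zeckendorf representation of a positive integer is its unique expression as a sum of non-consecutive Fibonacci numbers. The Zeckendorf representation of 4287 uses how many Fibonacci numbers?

5

take 4181 (≤ 4287); 4287 − 4181 = 106
take 89 (≤ 106); 106 − 89 = 17
take 13 (≤ 17); 17 − 13 = 4
take 3 (≤ 4); 4 − 3 = 1
take 1 (≤ 1); 1 − 1 = 0
4287 = 4181 + 89 + 13 + 3 + 1, which has 5 terms.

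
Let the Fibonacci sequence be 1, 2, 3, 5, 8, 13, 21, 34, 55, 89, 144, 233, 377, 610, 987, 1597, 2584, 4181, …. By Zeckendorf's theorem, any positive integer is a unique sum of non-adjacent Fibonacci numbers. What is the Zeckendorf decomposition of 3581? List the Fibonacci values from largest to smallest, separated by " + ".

2584 + 987 + 8 + 2

Repeatedly subtract the largest Fibonacci number that fits:
largest Fibonacci ≤ 3581 is 2584; 3581 − 2584 = 997
largest Fibonacci ≤ 997 is 987; 997 − 987 = 10
largest Fibonacci ≤ 10 is 8; 10 − 8 = 2
largest Fibonacci ≤ 2 is 2; 2 − 2 = 0
So 3581 = 2584 + 987 + 8 + 2, with no two terms consecutive in the sequence.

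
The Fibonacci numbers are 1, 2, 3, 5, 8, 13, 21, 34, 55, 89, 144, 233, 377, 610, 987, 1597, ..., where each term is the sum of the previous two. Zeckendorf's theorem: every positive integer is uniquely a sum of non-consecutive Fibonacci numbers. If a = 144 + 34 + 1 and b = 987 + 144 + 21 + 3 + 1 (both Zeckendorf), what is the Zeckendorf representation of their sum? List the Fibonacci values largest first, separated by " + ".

987 + 233 + 89 + 21 + 5

The two numbers are 179 and 1156, so their sum is 1335.
1335: greatest Fibonacci not exceeding it is 987, leaving 348
348: greatest Fibonacci not exceeding it is 233, leaving 115
115: greatest Fibonacci not exceeding it is 89, leaving 26
26: greatest Fibonacci not exceeding it is 21, leaving 5
5: greatest Fibonacci not exceeding it is 5, leaving 0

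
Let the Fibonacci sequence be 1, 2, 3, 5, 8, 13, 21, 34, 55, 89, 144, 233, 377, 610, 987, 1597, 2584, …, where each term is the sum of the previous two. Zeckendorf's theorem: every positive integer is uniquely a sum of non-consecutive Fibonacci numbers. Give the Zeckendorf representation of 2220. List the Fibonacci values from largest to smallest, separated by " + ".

1597 + 610 + 13

Repeatedly subtract the largest Fibonacci number that fits:
take 1597 (≤ 2220); 2220 − 1597 = 623
take 610 (≤ 623); 623 − 610 = 13
take 13 (≤ 13); 13 − 13 = 0
So 2220 = 1597 + 610 + 13, with no two terms consecutive in the sequence.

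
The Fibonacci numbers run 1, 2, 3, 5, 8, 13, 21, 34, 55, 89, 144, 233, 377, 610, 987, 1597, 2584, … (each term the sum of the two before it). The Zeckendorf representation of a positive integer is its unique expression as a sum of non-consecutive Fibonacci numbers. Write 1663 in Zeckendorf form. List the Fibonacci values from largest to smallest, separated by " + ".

largest Fibonacci ≤ 1663 is 1597; 1663 − 1597 = 66
largest Fibonacci ≤ 66 is 55; 66 − 55 = 11
largest Fibonacci ≤ 11 is 8; 11 − 8 = 3
largest Fibonacci ≤ 3 is 3; 3 − 3 = 0
So 1663 = 1597 + 55 + 8 + 3, with no two terms consecutive in the sequence.

1597 + 55 + 8 + 3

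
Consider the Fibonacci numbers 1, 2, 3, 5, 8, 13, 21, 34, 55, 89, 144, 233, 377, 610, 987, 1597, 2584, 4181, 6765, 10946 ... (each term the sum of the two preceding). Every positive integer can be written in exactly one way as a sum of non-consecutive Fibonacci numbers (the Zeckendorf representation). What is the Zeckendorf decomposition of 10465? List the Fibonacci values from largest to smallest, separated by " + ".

6765 + 2584 + 987 + 89 + 34 + 5 + 1

Greedy algorithm:
largest Fibonacci ≤ 10465 is 6765; 10465 − 6765 = 3700
largest Fibonacci ≤ 3700 is 2584; 3700 − 2584 = 1116
largest Fibonacci ≤ 1116 is 987; 1116 − 987 = 129
largest Fibonacci ≤ 129 is 89; 129 − 89 = 40
largest Fibonacci ≤ 40 is 34; 40 − 34 = 6
largest Fibonacci ≤ 6 is 5; 6 − 5 = 1
largest Fibonacci ≤ 1 is 1; 1 − 1 = 0
So 10465 = 6765 + 2584 + 987 + 89 + 34 + 5 + 1, with no two terms consecutive in the sequence.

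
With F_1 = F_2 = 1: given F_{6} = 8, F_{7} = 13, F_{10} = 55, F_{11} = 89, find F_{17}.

By the addition formula F_{m+n} = F_m F_{n+1} + F_{m−1} F_n with m=7, n=10: F_{17} = 13·89 + 8·55 = 1157 + 440 = 1597.

1597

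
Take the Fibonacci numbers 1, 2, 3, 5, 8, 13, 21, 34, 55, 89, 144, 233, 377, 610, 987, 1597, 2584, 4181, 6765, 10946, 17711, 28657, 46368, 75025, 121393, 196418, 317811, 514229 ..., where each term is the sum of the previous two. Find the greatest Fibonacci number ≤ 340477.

317811 ≤ 340477 < 514229, so the largest Fibonacci number not exceeding 340477 is 317811.

317811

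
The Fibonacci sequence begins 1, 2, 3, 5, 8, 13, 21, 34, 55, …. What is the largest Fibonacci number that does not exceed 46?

34 ≤ 46 < 55, so the largest Fibonacci number not exceeding 46 is 34.

34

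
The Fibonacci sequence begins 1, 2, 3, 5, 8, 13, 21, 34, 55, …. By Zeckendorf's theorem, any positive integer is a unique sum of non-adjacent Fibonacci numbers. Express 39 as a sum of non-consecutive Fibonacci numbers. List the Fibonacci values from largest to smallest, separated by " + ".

34 + 5

subtract 34 from 39: 5 remains
subtract 5 from 5: 0 remains
So 39 = 34 + 5, with no two terms consecutive in the sequence.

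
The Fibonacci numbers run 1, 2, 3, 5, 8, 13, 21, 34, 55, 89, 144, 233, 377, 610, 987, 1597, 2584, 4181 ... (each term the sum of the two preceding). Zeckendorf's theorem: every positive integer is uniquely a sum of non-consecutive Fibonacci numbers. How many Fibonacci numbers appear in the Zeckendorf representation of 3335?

Greedily peel off the largest Fibonacci term at each step:
3335: greatest Fibonacci not exceeding it is 2584, leaving 751
751: greatest Fibonacci not exceeding it is 610, leaving 141
141: greatest Fibonacci not exceeding it is 89, leaving 52
52: greatest Fibonacci not exceeding it is 34, leaving 18
18: greatest Fibonacci not exceeding it is 13, leaving 5
5: greatest Fibonacci not exceeding it is 5, leaving 0
3335 = 2584 + 610 + 89 + 34 + 13 + 5, which has 6 terms.

6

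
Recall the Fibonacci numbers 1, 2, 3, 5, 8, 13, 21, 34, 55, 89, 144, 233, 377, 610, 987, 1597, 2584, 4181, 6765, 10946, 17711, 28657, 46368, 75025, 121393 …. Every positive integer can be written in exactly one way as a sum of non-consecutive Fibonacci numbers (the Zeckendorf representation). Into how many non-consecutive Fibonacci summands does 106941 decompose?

Greedy algorithm:
75025 ≤ 106941 < 121393, so take 75025; remainder 31916
28657 ≤ 31916 < 46368, so take 28657; remainder 3259
2584 ≤ 3259 < 4181, so take 2584; remainder 675
610 ≤ 675 < 987, so take 610; remainder 65
55 ≤ 65 < 89, so take 55; remainder 10
8 ≤ 10 < 13, so take 8; remainder 2
2 ≤ 2 < 3, so take 2; remainder 0
106941 = 75025 + 28657 + 2584 + 610 + 55 + 8 + 2, which has 7 terms.

7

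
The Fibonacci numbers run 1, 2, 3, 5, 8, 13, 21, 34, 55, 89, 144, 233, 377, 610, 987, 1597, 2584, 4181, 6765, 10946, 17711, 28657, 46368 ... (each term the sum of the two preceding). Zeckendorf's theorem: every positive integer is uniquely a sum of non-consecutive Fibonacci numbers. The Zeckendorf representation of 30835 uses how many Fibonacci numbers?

6

28657 ≤ 30835 < 46368, so take 28657; remainder 2178
1597 ≤ 2178 < 2584, so take 1597; remainder 581
377 ≤ 581 < 610, so take 377; remainder 204
144 ≤ 204 < 233, so take 144; remainder 60
55 ≤ 60 < 89, so take 55; remainder 5
5 ≤ 5 < 8, so take 5; remainder 0
30835 = 28657 + 1597 + 377 + 144 + 55 + 5, which has 6 terms.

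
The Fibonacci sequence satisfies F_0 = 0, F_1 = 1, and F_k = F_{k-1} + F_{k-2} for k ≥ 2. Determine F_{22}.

17711

Iterating the recurrence up to F_{17} = 1597 and F_{16} = 987:
F_{18} = F_{17} + F_{16} = 1597 + 987 = 2584
F_{19} = F_{18} + F_{17} = 2584 + 1597 = 4181
F_{20} = F_{19} + F_{18} = 4181 + 2584 = 6765
F_{21} = F_{20} + F_{19} = 6765 + 4181 = 10946
F_{22} = F_{21} + F_{20} = 10946 + 6765 = 17711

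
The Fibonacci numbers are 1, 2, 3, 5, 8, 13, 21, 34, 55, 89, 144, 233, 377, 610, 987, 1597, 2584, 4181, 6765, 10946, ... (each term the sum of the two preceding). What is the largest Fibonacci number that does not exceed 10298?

6765

6765 ≤ 10298 < 10946, so the largest Fibonacci number not exceeding 10298 is 6765.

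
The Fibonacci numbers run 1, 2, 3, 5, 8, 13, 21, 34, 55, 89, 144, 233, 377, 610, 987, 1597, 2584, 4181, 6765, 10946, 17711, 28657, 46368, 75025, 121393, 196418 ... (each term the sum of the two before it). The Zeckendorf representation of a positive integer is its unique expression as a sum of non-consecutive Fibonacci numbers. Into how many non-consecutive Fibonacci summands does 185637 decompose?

Greedy algorithm:
121393 ≤ 185637 < 196418, so take 121393; remainder 64244
46368 ≤ 64244 < 75025, so take 46368; remainder 17876
17711 ≤ 17876 < 28657, so take 17711; remainder 165
144 ≤ 165 < 233, so take 144; remainder 21
21 ≤ 21 < 34, so take 21; remainder 0
185637 = 121393 + 46368 + 17711 + 144 + 21, which has 5 terms.

5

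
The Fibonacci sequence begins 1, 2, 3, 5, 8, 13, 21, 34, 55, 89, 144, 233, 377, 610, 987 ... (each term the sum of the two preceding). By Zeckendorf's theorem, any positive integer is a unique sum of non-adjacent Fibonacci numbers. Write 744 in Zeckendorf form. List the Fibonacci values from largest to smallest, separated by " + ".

610 + 89 + 34 + 8 + 3

Greedy algorithm:
744 − 610 = 134
134 − 89 = 45
45 − 34 = 11
11 − 8 = 3
3 − 3 = 0
So 744 = 610 + 89 + 34 + 8 + 3, with no two terms consecutive in the sequence.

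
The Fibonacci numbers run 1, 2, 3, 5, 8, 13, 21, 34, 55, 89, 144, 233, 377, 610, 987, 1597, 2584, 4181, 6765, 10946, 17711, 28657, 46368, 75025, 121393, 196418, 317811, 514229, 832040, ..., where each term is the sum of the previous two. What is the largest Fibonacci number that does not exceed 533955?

514229 ≤ 533955 < 832040, so the largest Fibonacci number not exceeding 533955 is 514229.

514229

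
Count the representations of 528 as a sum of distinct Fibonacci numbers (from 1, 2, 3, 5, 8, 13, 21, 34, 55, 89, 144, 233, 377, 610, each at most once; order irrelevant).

Each representation comes from the Zeckendorf form by replacing some F_k with F_{k−1} + F_{k−2} where possible.
528 = 377+144+5+2 = 377+89+55+5+2 = 377+89+34+21+5+2 = 233+144+89+55+5+2 = … (3 more), for 7 in all.

7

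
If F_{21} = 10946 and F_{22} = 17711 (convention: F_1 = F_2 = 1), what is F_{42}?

By the doubling identity F_{2k} = F_k(2F_{k+1} − F_k): F_{42} = 10946·(2·17711 − 10946) = 10946·24476 = 267914296.

267914296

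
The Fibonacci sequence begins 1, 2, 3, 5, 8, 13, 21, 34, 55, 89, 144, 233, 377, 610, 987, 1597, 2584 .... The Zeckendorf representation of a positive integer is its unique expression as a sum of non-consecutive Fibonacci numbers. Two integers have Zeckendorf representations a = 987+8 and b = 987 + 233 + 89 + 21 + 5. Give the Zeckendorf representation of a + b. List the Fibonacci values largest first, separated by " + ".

The two numbers are 995 and 1335, so their sum is 2330.
take 1597 (≤ 2330); 2330 − 1597 = 733
take 610 (≤ 733); 733 − 610 = 123
take 89 (≤ 123); 123 − 89 = 34
take 34 (≤ 34); 34 − 34 = 0

1597 + 610 + 89 + 34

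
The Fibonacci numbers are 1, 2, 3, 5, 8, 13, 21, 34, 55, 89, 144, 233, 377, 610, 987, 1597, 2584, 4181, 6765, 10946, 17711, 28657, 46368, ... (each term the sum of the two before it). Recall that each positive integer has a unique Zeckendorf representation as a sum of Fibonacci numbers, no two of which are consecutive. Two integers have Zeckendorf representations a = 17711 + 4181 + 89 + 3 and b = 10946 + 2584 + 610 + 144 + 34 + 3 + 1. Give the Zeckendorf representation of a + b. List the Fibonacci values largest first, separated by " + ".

28657 + 6765 + 610 + 233 + 34 + 5 + 2

The two numbers are 21984 and 14322, so their sum is 36306.
take 28657 (≤ 36306); 36306 − 28657 = 7649
take 6765 (≤ 7649); 7649 − 6765 = 884
take 610 (≤ 884); 884 − 610 = 274
take 233 (≤ 274); 274 − 233 = 41
take 34 (≤ 41); 41 − 34 = 7
take 5 (≤ 7); 7 − 5 = 2
take 2 (≤ 2); 2 − 2 = 0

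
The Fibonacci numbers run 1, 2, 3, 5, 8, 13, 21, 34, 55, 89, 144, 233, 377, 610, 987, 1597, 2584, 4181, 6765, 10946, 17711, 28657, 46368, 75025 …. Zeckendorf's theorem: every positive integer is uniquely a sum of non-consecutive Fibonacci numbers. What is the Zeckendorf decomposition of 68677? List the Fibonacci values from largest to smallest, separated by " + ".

Greedy algorithm:
46368 ≤ 68677 < 75025, so take 46368; remainder 22309
17711 ≤ 22309 < 28657, so take 17711; remainder 4598
4181 ≤ 4598 < 6765, so take 4181; remainder 417
377 ≤ 417 < 610, so take 377; remainder 40
34 ≤ 40 < 55, so take 34; remainder 6
5 ≤ 6 < 8, so take 5; remainder 1
1 ≤ 1 < 2, so take 1; remainder 0
So 68677 = 46368 + 17711 + 4181 + 377 + 34 + 5 + 1, with no two terms consecutive in the sequence.

46368 + 17711 + 4181 + 377 + 34 + 5 + 1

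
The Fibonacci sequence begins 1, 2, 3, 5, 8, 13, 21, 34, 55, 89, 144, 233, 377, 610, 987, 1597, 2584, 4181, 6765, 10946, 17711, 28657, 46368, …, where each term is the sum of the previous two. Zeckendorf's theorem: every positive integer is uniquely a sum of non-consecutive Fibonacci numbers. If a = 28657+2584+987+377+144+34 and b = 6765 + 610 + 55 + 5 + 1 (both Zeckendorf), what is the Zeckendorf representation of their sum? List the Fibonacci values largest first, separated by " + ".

The two numbers are 32783 and 7436, so their sum is 40219.
Repeatedly subtract the largest Fibonacci number that fits:
subtract 28657 from 40219: 11562 remains
subtract 10946 from 11562: 616 remains
subtract 610 from 616: 6 remains
subtract 5 from 6: 1 remains
subtract 1 from 1: 0 remains

28657 + 10946 + 610 + 5 + 1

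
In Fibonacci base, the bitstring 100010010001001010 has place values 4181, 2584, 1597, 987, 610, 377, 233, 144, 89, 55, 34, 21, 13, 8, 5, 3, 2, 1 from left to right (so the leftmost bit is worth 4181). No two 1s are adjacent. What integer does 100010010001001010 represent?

4963

Summing the place values of the 1 bits: 4181 + 610 + 144 + 21 + 5 + 2 = 4963.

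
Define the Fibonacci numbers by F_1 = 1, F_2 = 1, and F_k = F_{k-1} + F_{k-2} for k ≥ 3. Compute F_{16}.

987

Iterating the recurrence up to F_{8} = 21 and F_{7} = 13:
F_{9} = F_{8} + F_{7} = 21 + 13 = 34
F_{10} = F_{9} + F_{8} = 34 + 21 = 55
F_{11} = F_{10} + F_{9} = 55 + 34 = 89
F_{12} = F_{11} + F_{10} = 89 + 55 = 144
F_{13} = F_{12} + F_{11} = 144 + 89 = 233
F_{14} = F_{13} + F_{12} = 233 + 144 = 377
F_{15} = F_{14} + F_{13} = 377 + 233 = 610
F_{16} = F_{15} + F_{14} = 610 + 377 = 987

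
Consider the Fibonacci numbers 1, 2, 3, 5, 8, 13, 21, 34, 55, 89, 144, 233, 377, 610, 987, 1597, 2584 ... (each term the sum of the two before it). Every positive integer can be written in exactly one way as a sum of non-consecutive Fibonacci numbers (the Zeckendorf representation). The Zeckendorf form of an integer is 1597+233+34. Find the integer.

1864

1597+233+34 = 1864.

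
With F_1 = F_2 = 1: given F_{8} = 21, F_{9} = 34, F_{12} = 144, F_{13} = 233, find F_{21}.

10946

By the addition formula F_{m+n} = F_m F_{n+1} + F_{m−1} F_n with m=13, n=8: F_{21} = 233·34 + 144·21 = 7922 + 3024 = 10946.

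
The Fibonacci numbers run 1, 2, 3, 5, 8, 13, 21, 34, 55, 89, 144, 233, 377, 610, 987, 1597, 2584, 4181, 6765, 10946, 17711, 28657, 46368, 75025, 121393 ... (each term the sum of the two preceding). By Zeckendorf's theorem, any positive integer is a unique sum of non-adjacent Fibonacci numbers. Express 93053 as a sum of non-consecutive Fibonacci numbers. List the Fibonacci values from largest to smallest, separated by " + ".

Greedily peel off the largest Fibonacci term at each step:
take 75025 (≤ 93053); 93053 − 75025 = 18028
take 17711 (≤ 18028); 18028 − 17711 = 317
take 233 (≤ 317); 317 − 233 = 84
take 55 (≤ 84); 84 − 55 = 29
take 21 (≤ 29); 29 − 21 = 8
take 8 (≤ 8); 8 − 8 = 0
So 93053 = 75025 + 17711 + 233 + 55 + 21 + 8, with no two terms consecutive in the sequence.

75025 + 17711 + 233 + 55 + 21 + 8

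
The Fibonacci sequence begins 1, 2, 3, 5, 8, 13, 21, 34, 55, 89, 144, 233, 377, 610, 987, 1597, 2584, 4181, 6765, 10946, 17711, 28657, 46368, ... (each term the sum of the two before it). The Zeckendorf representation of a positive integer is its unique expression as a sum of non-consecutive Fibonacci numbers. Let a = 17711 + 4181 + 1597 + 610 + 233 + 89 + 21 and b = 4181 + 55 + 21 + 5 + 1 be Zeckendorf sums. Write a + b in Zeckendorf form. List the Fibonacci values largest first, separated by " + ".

The two numbers are 24442 and 4263, so their sum is 28705.
Greedily peel off the largest Fibonacci term at each step:
largest Fibonacci ≤ 28705 is 28657; 28705 − 28657 = 48
largest Fibonacci ≤ 48 is 34; 48 − 34 = 14
largest Fibonacci ≤ 14 is 13; 14 − 13 = 1
largest Fibonacci ≤ 1 is 1; 1 − 1 = 0

28657 + 34 + 13 + 1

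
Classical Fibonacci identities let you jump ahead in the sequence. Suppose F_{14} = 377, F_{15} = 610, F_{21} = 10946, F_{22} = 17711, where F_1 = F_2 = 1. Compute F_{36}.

14930352

By the addition formula F_{m+n} = F_m F_{n+1} + F_{m−1} F_n with m=22, n=14: F_{36} = 17711·610 + 10946·377 = 10803710 + 4126642 = 14930352.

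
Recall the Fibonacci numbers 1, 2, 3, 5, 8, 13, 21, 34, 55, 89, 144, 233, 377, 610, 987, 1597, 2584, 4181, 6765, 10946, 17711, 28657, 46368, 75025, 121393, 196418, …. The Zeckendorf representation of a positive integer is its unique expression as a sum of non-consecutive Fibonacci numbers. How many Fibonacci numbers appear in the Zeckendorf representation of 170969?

Greedily peel off the largest Fibonacci term at each step:
take 121393 (≤ 170969); 170969 − 121393 = 49576
take 46368 (≤ 49576); 49576 − 46368 = 3208
take 2584 (≤ 3208); 3208 − 2584 = 624
take 610 (≤ 624); 624 − 610 = 14
take 13 (≤ 14); 14 − 13 = 1
take 1 (≤ 1); 1 − 1 = 0
170969 = 121393 + 46368 + 2584 + 610 + 13 + 1, which has 6 terms.

6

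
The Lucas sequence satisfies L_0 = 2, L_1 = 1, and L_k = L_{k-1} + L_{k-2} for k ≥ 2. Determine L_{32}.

4870847

Iterating the recurrence up to L_{25} = 167761 and L_{24} = 103682:
L_{26} = L_{25} + L_{24} = 167761 + 103682 = 271443
L_{27} = L_{26} + L_{25} = 271443 + 167761 = 439204
L_{28} = L_{27} + L_{26} = 439204 + 271443 = 710647
L_{29} = L_{28} + L_{27} = 710647 + 439204 = 1149851
L_{30} = L_{29} + L_{28} = 1149851 + 710647 = 1860498
L_{31} = L_{30} + L_{29} = 1860498 + 1149851 = 3010349
L_{32} = L_{31} + L_{30} = 3010349 + 1860498 = 4870847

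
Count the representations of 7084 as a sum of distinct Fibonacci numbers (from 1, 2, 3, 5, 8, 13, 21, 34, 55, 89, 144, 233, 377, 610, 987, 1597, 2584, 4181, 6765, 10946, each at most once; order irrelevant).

Each representation comes from the Zeckendorf form by replacing some F_k with F_{k−1} + F_{k−2} where possible.
7084 = 6765+233+55+21+8+2 = 6765+233+55+21+5+3+2 = 6765+144+89+55+21+8+2 = … (29 more), for 32 in all.

32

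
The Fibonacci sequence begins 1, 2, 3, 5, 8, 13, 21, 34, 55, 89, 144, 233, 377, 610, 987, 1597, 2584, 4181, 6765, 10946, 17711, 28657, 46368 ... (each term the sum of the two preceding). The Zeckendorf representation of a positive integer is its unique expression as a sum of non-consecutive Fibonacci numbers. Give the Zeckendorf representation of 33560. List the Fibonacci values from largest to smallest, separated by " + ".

28657 + 4181 + 610 + 89 + 21 + 2

Greedily peel off the largest Fibonacci term at each step:
33560 − 28657 = 4903
4903 − 4181 = 722
722 − 610 = 112
112 − 89 = 23
23 − 21 = 2
2 − 2 = 0
So 33560 = 28657 + 4181 + 610 + 89 + 21 + 2, with no two terms consecutive in the sequence.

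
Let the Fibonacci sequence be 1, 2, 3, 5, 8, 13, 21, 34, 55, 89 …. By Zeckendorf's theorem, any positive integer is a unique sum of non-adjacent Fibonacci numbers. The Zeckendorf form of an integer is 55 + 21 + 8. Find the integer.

84

55 + 21 + 8 = 84.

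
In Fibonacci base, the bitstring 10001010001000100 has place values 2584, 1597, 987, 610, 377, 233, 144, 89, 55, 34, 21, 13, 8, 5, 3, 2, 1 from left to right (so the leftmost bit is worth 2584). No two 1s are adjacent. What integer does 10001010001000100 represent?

Summing the place values of the 1 bits: 2584 + 377 + 144 + 21 + 3 = 3129.

3129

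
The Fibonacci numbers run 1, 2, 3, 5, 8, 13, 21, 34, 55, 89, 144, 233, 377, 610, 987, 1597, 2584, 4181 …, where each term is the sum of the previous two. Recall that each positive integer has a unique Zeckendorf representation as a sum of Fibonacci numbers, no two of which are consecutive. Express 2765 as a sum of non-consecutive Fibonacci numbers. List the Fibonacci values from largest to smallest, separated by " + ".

2584 + 144 + 34 + 3

2584 ≤ 2765 < 4181, so take 2584; remainder 181
144 ≤ 181 < 233, so take 144; remainder 37
34 ≤ 37 < 55, so take 34; remainder 3
3 ≤ 3 < 5, so take 3; remainder 0
So 2765 = 2584 + 144 + 34 + 3, with no two terms consecutive in the sequence.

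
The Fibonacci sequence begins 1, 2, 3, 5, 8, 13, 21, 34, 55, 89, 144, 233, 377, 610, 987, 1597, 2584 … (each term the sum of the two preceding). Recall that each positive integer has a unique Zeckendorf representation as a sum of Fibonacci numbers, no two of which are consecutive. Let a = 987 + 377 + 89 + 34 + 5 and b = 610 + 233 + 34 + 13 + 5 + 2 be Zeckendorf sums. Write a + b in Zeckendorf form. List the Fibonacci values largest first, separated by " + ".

The two numbers are 1492 and 897, so their sum is 2389.
Greedy algorithm:
2389: greatest Fibonacci not exceeding it is 1597, leaving 792
792: greatest Fibonacci not exceeding it is 610, leaving 182
182: greatest Fibonacci not exceeding it is 144, leaving 38
38: greatest Fibonacci not exceeding it is 34, leaving 4
4: greatest Fibonacci not exceeding it is 3, leaving 1
1: greatest Fibonacci not exceeding it is 1, leaving 0

1597 + 610 + 144 + 34 + 3 + 1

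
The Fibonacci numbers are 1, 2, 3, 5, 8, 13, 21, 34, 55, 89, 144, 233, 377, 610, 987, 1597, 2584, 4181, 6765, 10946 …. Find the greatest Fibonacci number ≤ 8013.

6765 ≤ 8013 < 10946, so the largest Fibonacci number not exceeding 8013 is 6765.

6765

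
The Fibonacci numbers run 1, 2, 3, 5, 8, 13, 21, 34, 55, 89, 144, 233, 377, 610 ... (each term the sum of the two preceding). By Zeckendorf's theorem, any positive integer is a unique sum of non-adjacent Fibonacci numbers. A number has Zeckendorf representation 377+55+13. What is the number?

445

377+55+13 = 445.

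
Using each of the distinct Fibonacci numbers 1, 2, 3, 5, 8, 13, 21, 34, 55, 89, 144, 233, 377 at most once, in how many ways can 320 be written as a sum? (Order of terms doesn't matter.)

10

320 = 233+55+21+8+3 = 233+55+21+8+2+1 = 144+89+55+21+8+3 = … (7 more), for 10 in all.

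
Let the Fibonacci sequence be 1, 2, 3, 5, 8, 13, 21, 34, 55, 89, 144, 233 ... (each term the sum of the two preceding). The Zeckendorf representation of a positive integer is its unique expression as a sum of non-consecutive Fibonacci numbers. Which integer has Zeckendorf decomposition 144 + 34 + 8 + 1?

187

144 + 34 + 8 + 1 = 187.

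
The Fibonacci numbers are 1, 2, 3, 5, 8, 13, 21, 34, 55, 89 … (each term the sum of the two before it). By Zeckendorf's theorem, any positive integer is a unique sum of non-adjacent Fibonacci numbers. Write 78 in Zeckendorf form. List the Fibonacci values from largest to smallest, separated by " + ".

subtract 55 from 78: 23 remains
subtract 21 from 23: 2 remains
subtract 2 from 2: 0 remains
So 78 = 55 + 21 + 2, with no two terms consecutive in the sequence.

55 + 21 + 2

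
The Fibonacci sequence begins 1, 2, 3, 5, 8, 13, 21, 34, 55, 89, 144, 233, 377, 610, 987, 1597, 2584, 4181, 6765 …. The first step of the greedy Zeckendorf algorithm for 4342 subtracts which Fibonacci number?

4181

4181 ≤ 4342 < 6765, so the largest Fibonacci number not exceeding 4342 is 4181.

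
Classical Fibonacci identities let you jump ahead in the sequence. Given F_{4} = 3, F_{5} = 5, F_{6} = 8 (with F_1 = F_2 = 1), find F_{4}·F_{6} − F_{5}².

3·8 − 5² = 24 − 25 = -1. (Cassini's identity: F_{k−1}F_{k+1} − F_k² = (−1)^k.)

-1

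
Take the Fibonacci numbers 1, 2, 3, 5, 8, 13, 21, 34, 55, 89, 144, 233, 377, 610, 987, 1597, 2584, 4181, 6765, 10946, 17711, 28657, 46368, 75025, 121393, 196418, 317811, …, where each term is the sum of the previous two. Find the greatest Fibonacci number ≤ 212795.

196418

196418 ≤ 212795 < 317811, so the largest Fibonacci number not exceeding 212795 is 196418.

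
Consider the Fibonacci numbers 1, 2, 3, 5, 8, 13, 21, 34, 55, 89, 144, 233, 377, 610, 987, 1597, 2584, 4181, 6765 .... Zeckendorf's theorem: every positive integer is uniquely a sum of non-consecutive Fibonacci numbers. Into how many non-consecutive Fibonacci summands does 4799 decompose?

3

Greedy algorithm:
largest Fibonacci ≤ 4799 is 4181; 4799 − 4181 = 618
largest Fibonacci ≤ 618 is 610; 618 − 610 = 8
largest Fibonacci ≤ 8 is 8; 8 − 8 = 0
4799 = 4181 + 610 + 8, which has 3 terms.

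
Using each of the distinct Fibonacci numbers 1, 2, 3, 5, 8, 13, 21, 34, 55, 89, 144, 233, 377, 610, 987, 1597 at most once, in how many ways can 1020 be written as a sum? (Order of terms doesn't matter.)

4

1020 = 987+21+8+3+1 = 610+377+21+8+3+1 = 610+233+144+21+8+3+1 = … (1 more), for 4 in all.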